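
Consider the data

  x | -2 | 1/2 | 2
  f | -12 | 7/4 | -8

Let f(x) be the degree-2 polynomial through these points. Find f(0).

Evaluate each Lagrange basis at x = 0:
L_0(0) = (-1/2)·(-2)/[(-5/2)·(-4)] = 1/10
L_1(0) = (2)·(-2)/[(5/2)·(-3/2)] = 16/15
L_2(0) = (2)·(-1/2)/[(4)·(3/2)] = -1/6
Sum: (-12)·(1/10) + 7/4·(16/15) + (-8)·(-1/6) = 2

2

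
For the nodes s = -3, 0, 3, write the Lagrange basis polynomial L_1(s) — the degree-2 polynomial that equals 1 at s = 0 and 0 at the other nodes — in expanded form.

L_1(s) = (s + 3)(s - 3) / [(3)·(-3)]
       = (s^2 - 9) / (-9)

L_1(s) = -(1/9)s^2 + 1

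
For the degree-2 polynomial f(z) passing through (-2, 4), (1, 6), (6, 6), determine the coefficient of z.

7/12

L_0(z) = (z - 1)(z - 6) / [24] = (1/24)z^2 - (7/24)z + 1/4
L_1(z) = (z + 2)(z - 6) / [-15] = -(1/15)z^2 + (4/15)z + 4/5
L_2(z) = (z + 2)(z - 1) / [40] = (1/40)z^2 + (1/40)z - 1/20
f(z) = 4·L_0 + 6·L_1 + 6·L_2
Only the coefficient of z is needed; take it from each L_i and combine:
4·(-7/24) + 6·(4/15) + 6·(1/40) = 7/12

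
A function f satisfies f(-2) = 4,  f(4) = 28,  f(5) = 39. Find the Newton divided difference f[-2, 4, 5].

1

f[-2,4] = (28 - 4) / (4 - (-2)) = 4
f[4,5] = (39 - 28) / (5 - 4) = 11
f[-2,4,5] = (11 - 4) / (5 - (-2)) = 1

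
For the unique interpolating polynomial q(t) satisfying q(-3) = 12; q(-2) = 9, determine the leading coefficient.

Build the Lagrange basis polynomials:
L_0(t) = (t + 2) / [-1] = -t - 2
L_1(t) = (t + 3) / [1] = t + 3
q(t) = 12·L_0 + 9·L_1
Only the coefficient of t is needed; take it from each L_i and combine:
12·(-1) + 9·(1) = -3

-3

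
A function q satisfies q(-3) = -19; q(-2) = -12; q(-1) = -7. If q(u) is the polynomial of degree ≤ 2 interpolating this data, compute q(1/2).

-13/4

L_0(1/2) = (5/2)·(3/2)/[(-1)·(-2)] = 15/8
L_1(1/2) = (7/2)·(3/2)/[(1)·(-1)] = -21/4
L_2(1/2) = (7/2)·(5/2)/[(2)·(1)] = 35/8
Sum: (-19)·(15/8) + (-12)·(-21/4) + (-7)·(35/8) = -13/4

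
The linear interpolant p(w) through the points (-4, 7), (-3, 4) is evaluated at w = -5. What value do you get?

10

Evaluate each Lagrange basis at w = -5:
L_0(-5) = (-2)/[(-1)] = 2
L_1(-5) = (-1)/[(1)] = -1
Sum: 7·(2) + 4·(-1) = 10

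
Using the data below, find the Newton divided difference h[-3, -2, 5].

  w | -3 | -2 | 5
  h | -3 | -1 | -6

-19/56

h[-3,-2] = (-1 - (-3)) / (-2 - (-3)) = 2
h[-2,5] = (-6 - (-1)) / (5 - (-2)) = -5/7
h[-3,-2,5] = (-5/7 - 2) / (5 - (-3)) = -19/56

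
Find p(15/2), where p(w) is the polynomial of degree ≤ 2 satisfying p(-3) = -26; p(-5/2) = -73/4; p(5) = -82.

Evaluate each Lagrange basis at w = 15/2:
L_0(15/2) = (10)·(5/2)/[(-1/2)·(-8)] = 25/4
L_1(15/2) = (21/2)·(5/2)/[(1/2)·(-15/2)] = -7
L_2(15/2) = (21/2)·(10)/[(8)·(15/2)] = 7/4
Sum: (-26)·(25/4) + (-73/4)·(-7) + (-82)·(7/4) = -713/4

-713/4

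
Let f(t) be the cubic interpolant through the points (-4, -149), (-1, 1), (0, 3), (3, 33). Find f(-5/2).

Evaluate each Lagrange basis at t = -5/2:
L_0(-5/2) = (-3/2)·(-5/2)·(-11/2)/[(-3)·(-4)·(-7)] = 55/224
L_1(-5/2) = (3/2)·(-5/2)·(-11/2)/[(3)·(-1)·(-4)] = 55/32
L_2(-5/2) = (3/2)·(-3/2)·(-11/2)/[(4)·(1)·(-3)] = -33/32
L_3(-5/2) = (3/2)·(-3/2)·(-5/2)/[(7)·(4)·(3)] = 15/224
Sum: (-149)·(55/224) + 1·(55/32) + 3·(-33/32) + 33·(15/224) = -143/4

-143/4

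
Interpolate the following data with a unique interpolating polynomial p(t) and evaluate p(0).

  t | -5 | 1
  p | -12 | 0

-2

Evaluate each Lagrange basis at t = 0:
L_0(0) = (-1)/[(-6)] = 1/6
L_1(0) = (5)/[(6)] = 5/6
Sum: (-12)·(1/6) + 0 = -2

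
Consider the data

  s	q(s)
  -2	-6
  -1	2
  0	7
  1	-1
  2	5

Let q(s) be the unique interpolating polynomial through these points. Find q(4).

L_0(4) = (5)·(4)·(3)·(2)/[(-1)·(-2)·(-3)·(-4)] = 5
L_1(4) = (6)·(4)·(3)·(2)/[(1)·(-1)·(-2)·(-3)] = -24
L_2(4) = (6)·(5)·(3)·(2)/[(2)·(1)·(-1)·(-2)] = 45
L_3(4) = (6)·(5)·(4)·(2)/[(3)·(2)·(1)·(-1)] = -40
L_4(4) = (6)·(5)·(4)·(3)/[(4)·(3)·(2)·(1)] = 15
Sum: (-6)·(5) + 2·(-24) + 7·(45) + (-1)·(-40) + 5·(15) = 352

352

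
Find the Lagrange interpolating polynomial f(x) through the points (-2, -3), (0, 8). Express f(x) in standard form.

f(x) = (11/2)x + 8

Build the Lagrange basis polynomials:
L_0(x) = x / [-2] = -(1/2)x
L_1(x) = (x + 2) / [2] = (1/2)x + 1
f(x) = (-3)·L_0 + 8·L_1
  (-3)·L_0(x) = (3/2)x
  8·L_1(x) = 4x + 8
Adding term by term: (11/2)x + 8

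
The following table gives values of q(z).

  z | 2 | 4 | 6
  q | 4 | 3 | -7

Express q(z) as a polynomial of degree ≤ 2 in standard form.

Build the Lagrange basis polynomials:
L_0(z) = (z - 4)(z - 6) / [8] = (1/8)z^2 - (5/4)z + 3
L_1(z) = (z - 2)(z - 6) / [-4] = -(1/4)z^2 + 2z - 3
L_2(z) = (z - 2)(z - 4) / [8] = (1/8)z^2 - (3/4)z + 1
q(z) = 4·L_0 + 3·L_1 + (-7)·L_2
  4·L_0(z) = (1/2)z^2 - 5z + 12
  3·L_1(z) = -(3/4)z^2 + 6z - 9
  (-7)·L_2(z) = -(7/8)z^2 + (21/4)z - 7
Adding term by term: -(9/8)z^2 + (25/4)z - 4

q(z) = -(9/8)z^2 + (25/4)z - 4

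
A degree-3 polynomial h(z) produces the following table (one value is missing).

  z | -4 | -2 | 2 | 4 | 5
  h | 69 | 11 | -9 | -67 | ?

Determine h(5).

-129

The 4 known values determine h uniquely (degree ≤ 3).
Evaluate each Lagrange basis at z = 5:
L_0(5) = (7)·(3)·(1)/[(-2)·(-6)·(-8)] = -7/32
L_1(5) = (9)·(3)·(1)/[(2)·(-4)·(-6)] = 9/16
L_2(5) = (9)·(7)·(1)/[(6)·(4)·(-2)] = -21/16
L_3(5) = (9)·(7)·(3)/[(8)·(6)·(2)] = 63/32
Sum: 69·(-7/32) + 11·(9/16) + (-9)·(-21/16) + (-67)·(63/32) = -129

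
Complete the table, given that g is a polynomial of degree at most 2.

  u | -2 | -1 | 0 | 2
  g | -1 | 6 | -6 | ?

-87

The 3 known values determine g uniquely (degree ≤ 2).
L_0(2) = (3)·(2)/[(-1)·(-2)] = 3
L_1(2) = (4)·(2)/[(1)·(-1)] = -8
L_2(2) = (4)·(3)/[(2)·(1)] = 6
Sum: (-1)·(3) + 6·(-8) + (-6)·(6) = -87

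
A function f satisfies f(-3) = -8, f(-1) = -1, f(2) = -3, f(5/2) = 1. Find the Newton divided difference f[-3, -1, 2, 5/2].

139/231

f[-3,-1] = (-1 - (-8)) / (-1 - (-3)) = 7/2
f[-1,2] = (-3 - (-1)) / (2 - (-1)) = -2/3
f[2,5/2] = (1 - (-3)) / (5/2 - 2) = 8
f[-3,-1,2] = (-2/3 - 7/2) / (2 - (-3)) = -5/6
f[-1,2,5/2] = (8 - (-2/3)) / (5/2 - (-1)) = 52/21
f[-3,-1,2,5/2] = (52/21 - (-5/6)) / (5/2 - (-3)) = 139/231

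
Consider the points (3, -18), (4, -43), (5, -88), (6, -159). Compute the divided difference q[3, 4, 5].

q[3,4] = (-43 - (-18)) / (4 - 3) = -25
q[4,5] = (-88 - (-43)) / (5 - 4) = -45
q[3,4,5] = (-45 - (-25)) / (5 - 3) = -10

-10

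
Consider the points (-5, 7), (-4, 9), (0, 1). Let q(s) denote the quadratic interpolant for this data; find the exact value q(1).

-5

Evaluate each Lagrange basis at s = 1:
L_0(1) = (5)·(1)/[(-1)·(-5)] = 1
L_1(1) = (6)·(1)/[(1)·(-4)] = -3/2
L_2(1) = (6)·(5)/[(5)·(4)] = 3/2
Sum: 7·(1) + 9·(-3/2) + 1·(3/2) = -5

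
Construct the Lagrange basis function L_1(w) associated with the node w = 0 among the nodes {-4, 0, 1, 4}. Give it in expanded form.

L_1(w) = (1/16)w^3 - (1/16)w^2 - w + 1

L_1(w) = (w + 4)(w - 1)(w - 4) / [(4)·(-1)·(-4)]
       = (w^3 - w^2 - 16w + 16) / (16)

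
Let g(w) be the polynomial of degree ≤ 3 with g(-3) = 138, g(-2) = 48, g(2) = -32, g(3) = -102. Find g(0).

Using Newton's divided-difference form:
g[-3,-2] = (48 - 138) / (-2 - (-3)) = -90
g[-2,2] = (-32 - 48) / (2 - (-2)) = -20
g[2,3] = (-102 - (-32)) / (3 - 2) = -70
g[-3,-2,2] = (-20 - (-90)) / (2 - (-3)) = 14
g[-2,2,3] = (-70 - (-20)) / (3 - (-2)) = -10
g[-3,-2,2,3] = (-10 - 14) / (3 - (-3)) = -4
g(0) = 138 + (-90)·(3) + 14·(3)·(2) + (-4)·(3)·(2)·(-2) = 0

0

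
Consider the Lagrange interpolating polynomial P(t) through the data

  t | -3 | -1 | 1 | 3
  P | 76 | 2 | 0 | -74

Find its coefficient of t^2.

L_0(t) = (t + 1)(t - 1)(t - 3) / [-48] = -(1/48)t^3 + (1/16)t^2 + (1/48)t - 1/16
L_1(t) = (t + 3)(t - 1)(t - 3) / [16] = (1/16)t^3 - (1/16)t^2 - (9/16)t + 9/16
L_2(t) = (t + 3)(t + 1)(t - 3) / [-16] = -(1/16)t^3 - (1/16)t^2 + (9/16)t + 9/16
L_3(t) = (t + 3)(t + 1)(t - 1) / [48] = (1/48)t^3 + (1/16)t^2 - (1/48)t - 1/16
P(t) = 76·L_0 + 2·L_1 + 0·L_2 + (-74)·L_3
Only the coefficient of t^2 is needed; take it from each L_i and combine:
76·(1/16) + 2·(-1/16) + 0·(-1/16) + (-74)·(1/16) = 0

0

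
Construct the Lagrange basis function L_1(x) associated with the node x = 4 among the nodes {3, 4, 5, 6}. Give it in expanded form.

L_1(x) = (1/2)x^3 - 7x^2 + (63/2)x - 45

L_1(x) = (x - 3)(x - 5)(x - 6) / [(1)·(-1)·(-2)]
       = (x^3 - 14x^2 + 63x - 90) / (2)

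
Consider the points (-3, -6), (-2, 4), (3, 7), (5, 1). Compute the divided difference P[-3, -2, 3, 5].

221/1680

P[-3,-2] = (4 - (-6)) / (-2 - (-3)) = 10
P[-2,3] = (7 - 4) / (3 - (-2)) = 3/5
P[3,5] = (1 - 7) / (5 - 3) = -3
P[-3,-2,3] = (3/5 - 10) / (3 - (-3)) = -47/30
P[-2,3,5] = (-3 - 3/5) / (5 - (-2)) = -18/35
P[-3,-2,3,5] = (-18/35 - (-47/30)) / (5 - (-3)) = 221/1680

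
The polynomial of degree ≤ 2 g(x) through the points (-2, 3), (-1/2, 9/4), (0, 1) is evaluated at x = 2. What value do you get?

Evaluate each Lagrange basis at x = 2:
L_0(2) = (5/2)·(2)/[(-3/2)·(-2)] = 5/3
L_1(2) = (4)·(2)/[(3/2)·(-1/2)] = -32/3
L_2(2) = (4)·(5/2)/[(2)·(1/2)] = 10
Sum: 3·(5/3) + 9/4·(-32/3) + 1·(10) = -9

-9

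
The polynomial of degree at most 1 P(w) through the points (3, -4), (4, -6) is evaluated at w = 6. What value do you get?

-10

L_0(6) = (2)/[(-1)] = -2
L_1(6) = (3)/[(1)] = 3
Sum: (-4)·(-2) + (-6)·(3) = -10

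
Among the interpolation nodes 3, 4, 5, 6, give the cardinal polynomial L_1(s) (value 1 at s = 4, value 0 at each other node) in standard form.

L_1(s) = (1/2)s^3 - 7s^2 + (63/2)s - 45

L_1(s) = (s - 3)(s - 5)(s - 6) / [(1)·(-1)·(-2)]
       = (s^3 - 14s^2 + 63s - 90) / (2)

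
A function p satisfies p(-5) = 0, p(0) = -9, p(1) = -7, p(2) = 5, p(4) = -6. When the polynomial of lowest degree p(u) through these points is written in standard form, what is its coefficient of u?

Build the Lagrange basis polynomials:
L_0(u) = u(u - 1)(u - 2)(u - 4) / [1890] = (1/1890)u^4 - (1/270)u^3 + (1/135)u^2 - (4/945)u
L_1(u) = (u + 5)(u - 1)(u - 2)(u - 4) / [-40] = -(1/40)u^4 + (1/20)u^3 + (21/40)u^2 - (31/20)u + 1
L_2(u) = (u + 5)u(u - 2)(u - 4) / [18] = (1/18)u^4 - (1/18)u^3 - (11/9)u^2 + (20/9)u
L_3(u) = (u + 5)u(u - 1)(u - 4) / [-28] = -(1/28)u^4 + (3/4)u^2 - (5/7)u
L_4(u) = (u + 5)u(u - 1)(u - 2) / [216] = (1/216)u^4 + (1/108)u^3 - (13/216)u^2 + (5/108)u
p(u) = 0·L_0 + (-9)·L_1 + (-7)·L_2 + 5·L_3 + (-6)·L_4
Only the coefficient of u is needed; take it from each L_i and combine:
0·(-4/945) + (-9)·(-31/20) + (-7)·(20/9) + 5·(-5/7) + (-6)·(5/108) = -2291/420

-2291/420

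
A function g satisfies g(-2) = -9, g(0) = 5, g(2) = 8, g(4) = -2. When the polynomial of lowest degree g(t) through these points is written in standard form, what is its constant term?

L_0(t) = t(t - 2)(t - 4) / [-48] = -(1/48)t^3 + (1/8)t^2 - (1/6)t
L_1(t) = (t + 2)(t - 2)(t - 4) / [16] = (1/16)t^3 - (1/4)t^2 - (1/4)t + 1
L_2(t) = (t + 2)t(t - 4) / [-16] = -(1/16)t^3 + (1/8)t^2 + (1/2)t
L_3(t) = (t + 2)t(t - 2) / [48] = (1/48)t^3 - (1/12)t
g(t) = (-9)·L_0 + 5·L_1 + 8·L_2 + (-2)·L_3
Only the constant term is needed; take it from each L_i and combine:
(-9)·(0) + 5·(1) + 8·(0) + (-2)·(0) = 5

5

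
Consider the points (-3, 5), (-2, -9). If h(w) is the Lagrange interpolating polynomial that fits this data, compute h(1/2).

Evaluate each Lagrange basis at w = 1/2:
L_0(1/2) = (5/2)/[(-1)] = -5/2
L_1(1/2) = (7/2)/[(1)] = 7/2
Sum: 5·(-5/2) + (-9)·(7/2) = -44

-44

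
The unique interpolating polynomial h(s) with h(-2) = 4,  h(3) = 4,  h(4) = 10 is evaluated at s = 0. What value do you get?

Evaluate each Lagrange basis at s = 0:
L_0(0) = (-3)·(-4)/[(-5)·(-6)] = 2/5
L_1(0) = (2)·(-4)/[(5)·(-1)] = 8/5
L_2(0) = (2)·(-3)/[(6)·(1)] = -1
Sum: 4·(2/5) + 4·(8/5) + 10·(-1) = -2

-2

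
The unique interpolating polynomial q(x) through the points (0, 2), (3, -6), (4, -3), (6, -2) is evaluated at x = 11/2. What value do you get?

-59/64

Evaluate each Lagrange basis at x = 11/2:
L_0(11/2) = (5/2)·(3/2)·(-1/2)/[(-3)·(-4)·(-6)] = 5/192
L_1(11/2) = (11/2)·(3/2)·(-1/2)/[(3)·(-1)·(-3)] = -11/24
L_2(11/2) = (11/2)·(5/2)·(-1/2)/[(4)·(1)·(-2)] = 55/64
L_3(11/2) = (11/2)·(5/2)·(3/2)/[(6)·(3)·(2)] = 55/96
Sum: 2·(5/192) + (-6)·(-11/24) + (-3)·(55/64) + (-2)·(55/96) = -59/64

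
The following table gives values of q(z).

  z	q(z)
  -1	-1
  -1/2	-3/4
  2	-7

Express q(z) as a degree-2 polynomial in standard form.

Newton's divided differences:
q[-1,-1/2] = (-3/4 - (-1)) / (-1/2 - (-1)) = 1/2
q[-1/2,2] = (-7 - (-3/4)) / (2 - (-1/2)) = -5/2
q[-1,-1/2,2] = (-5/2 - 1/2) / (2 - (-1)) = -1
q(z) = -1 + (1/2)·(z + 1) + (-1)·(z + 1)(z + 1/2)
Expanding: q(z) = -z^2 - z - 1

q(z) = -z^2 - z - 1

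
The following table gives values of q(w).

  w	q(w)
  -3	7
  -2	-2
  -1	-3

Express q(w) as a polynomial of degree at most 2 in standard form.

q(w) = 4w^2 + 11w + 4

Newton's divided differences:
q[-3,-2] = (-2 - 7) / (-2 - (-3)) = -9
q[-2,-1] = (-3 - (-2)) / (-1 - (-2)) = -1
q[-3,-2,-1] = (-1 - (-9)) / (-1 - (-3)) = 4
q(w) = 7 + (-9)·(w + 3) + 4·(w + 3)(w + 2)
Expanding: q(w) = 4w^2 + 11w + 4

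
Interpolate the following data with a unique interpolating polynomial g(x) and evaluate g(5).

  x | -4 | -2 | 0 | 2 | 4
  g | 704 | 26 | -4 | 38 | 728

Using Newton's divided-difference form:
g[-4,-2] = (26 - 704) / (-2 - (-4)) = -339
g[-2,0] = (-4 - 26) / (0 - (-2)) = -15
g[0,2] = (38 - (-4)) / (2 - 0) = 21
g[2,4] = (728 - 38) / (4 - 2) = 345
g[-4,-2,0] = (-15 - (-339)) / (0 - (-4)) = 81
g[-2,0,2] = (21 - (-15)) / (2 - (-2)) = 9
g[0,2,4] = (345 - 21) / (4 - 0) = 81
g[-4,-2,0,2] = (9 - 81) / (2 - (-4)) = -12
g[-2,0,2,4] = (81 - 9) / (4 - (-2)) = 12
g[-4,-2,0,2,4] = (12 - (-12)) / (4 - (-4)) = 3
g(5) = 704 + (-339)·(9) + 81·(9)·(7) + (-12)·(9)·(7)·(5) + 3·(9)·(7)·(5)·(3) = 1811

1811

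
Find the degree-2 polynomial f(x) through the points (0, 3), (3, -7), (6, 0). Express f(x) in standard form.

L_0(x) = (x - 3)(x - 6) / [18] = (1/18)x^2 - (1/2)x + 1
L_1(x) = x(x - 6) / [-9] = -(1/9)x^2 + (2/3)x
L_2(x) = x(x - 3) / [18] = (1/18)x^2 - (1/6)x
f(x) = 3·L_0 + (-7)·L_1 + 0·L_2
  3·L_0(x) = (1/6)x^2 - (3/2)x + 3
  (-7)·L_1(x) = (7/9)x^2 - (14/3)x
  0·L_2(x) = 0
Adding term by term: (17/18)x^2 - (37/6)x + 3

f(x) = (17/18)x^2 - (37/6)x + 3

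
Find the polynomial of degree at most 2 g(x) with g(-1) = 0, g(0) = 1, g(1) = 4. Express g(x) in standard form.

g(x) = x^2 + 2x + 1

Newton's divided differences:
g[-1,0] = (1 - 0) / (0 - (-1)) = 1
g[0,1] = (4 - 1) / (1 - 0) = 3
g[-1,0,1] = (3 - 1) / (1 - (-1)) = 1
g(x) = 1·(x + 1) + 1·(x + 1)x
Expanding: g(x) = x^2 + 2x + 1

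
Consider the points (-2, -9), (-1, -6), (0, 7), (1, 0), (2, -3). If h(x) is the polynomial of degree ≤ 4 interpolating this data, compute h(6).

Evaluate each Lagrange basis at x = 6:
L_0(6) = (7)·(6)·(5)·(4)/[(-1)·(-2)·(-3)·(-4)] = 35
L_1(6) = (8)·(6)·(5)·(4)/[(1)·(-1)·(-2)·(-3)] = -160
L_2(6) = (8)·(7)·(5)·(4)/[(2)·(1)·(-1)·(-2)] = 280
L_3(6) = (8)·(7)·(6)·(4)/[(3)·(2)·(1)·(-1)] = -224
L_4(6) = (8)·(7)·(6)·(5)/[(4)·(3)·(2)·(1)] = 70
Sum: (-9)·(35) + (-6)·(-160) + 7·(280) + 0 + (-3)·(70) = 2395

2395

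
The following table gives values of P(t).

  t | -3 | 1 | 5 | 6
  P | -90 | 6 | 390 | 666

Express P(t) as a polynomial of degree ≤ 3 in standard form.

L_0(t) = (t - 1)(t - 5)(t - 6) / [-288] = -(1/288)t^3 + (1/24)t^2 - (41/288)t + 5/48
L_1(t) = (t + 3)(t - 5)(t - 6) / [80] = (1/80)t^3 - (1/10)t^2 - (3/80)t + 9/8
L_2(t) = (t + 3)(t - 1)(t - 6) / [-32] = -(1/32)t^3 + (1/8)t^2 + (15/32)t - 9/16
L_3(t) = (t + 3)(t - 1)(t - 5) / [45] = (1/45)t^3 - (1/15)t^2 - (13/45)t + 1/3
P(t) = (-90)·L_0 + 6·L_1 + 390·L_2 + 666·L_3
  (-90)·L_0(t) = (5/16)t^3 - (15/4)t^2 + (205/16)t - 75/8
  6·L_1(t) = (3/40)t^3 - (3/5)t^2 - (9/40)t + 27/4
  390·L_2(t) = -(195/16)t^3 + (195/4)t^2 + (2925/16)t - 1755/8
  666·L_3(t) = (74/5)t^3 - (222/5)t^2 - (962/5)t + 222
Adding term by term: 3t^3 + 3t

P(t) = 3t^3 + 3t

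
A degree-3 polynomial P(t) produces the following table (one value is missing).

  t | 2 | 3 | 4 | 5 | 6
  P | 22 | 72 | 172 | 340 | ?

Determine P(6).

594

The 4 known values determine P uniquely (degree ≤ 3).
Evaluate each Lagrange basis at t = 6:
L_0(6) = (3)·(2)·(1)/[(-1)·(-2)·(-3)] = -1
L_1(6) = (4)·(2)·(1)/[(1)·(-1)·(-2)] = 4
L_2(6) = (4)·(3)·(1)/[(2)·(1)·(-1)] = -6
L_3(6) = (4)·(3)·(2)/[(3)·(2)·(1)] = 4
Sum: 22·(-1) + 72·(4) + 172·(-6) + 340·(4) = 594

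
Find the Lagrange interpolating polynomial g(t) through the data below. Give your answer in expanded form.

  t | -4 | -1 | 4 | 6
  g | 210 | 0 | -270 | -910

g(t) = -4t^3 - 2t^2 + 4t + 2

Build the Lagrange basis polynomials:
L_0(t) = (t + 1)(t - 4)(t - 6) / [-240] = -(1/240)t^3 + (3/80)t^2 - (7/120)t - 1/10
L_1(t) = (t + 4)(t - 4)(t - 6) / [105] = (1/105)t^3 - (2/35)t^2 - (16/105)t + 32/35
L_2(t) = (t + 4)(t + 1)(t - 6) / [-80] = -(1/80)t^3 + (1/80)t^2 + (13/40)t + 3/10
L_3(t) = (t + 4)(t + 1)(t - 4) / [140] = (1/140)t^3 + (1/140)t^2 - (4/35)t - 4/35
g(t) = 210·L_0 + 0·L_1 + (-270)·L_2 + (-910)·L_3
  210·L_0(t) = -(7/8)t^3 + (63/8)t^2 - (49/4)t - 21
  0·L_1(t) = 0
  (-270)·L_2(t) = (27/8)t^3 - (27/8)t^2 - (351/4)t - 81
  (-910)·L_3(t) = -(13/2)t^3 - (13/2)t^2 + 104t + 104
Adding term by term: -4t^3 - 2t^2 + 4t + 2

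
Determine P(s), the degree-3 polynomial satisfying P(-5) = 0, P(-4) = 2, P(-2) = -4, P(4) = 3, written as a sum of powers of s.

Build the Lagrange basis polynomials:
L_0(s) = (s + 4)(s + 2)(s - 4) / [-27] = -(1/27)s^3 - (2/27)s^2 + (16/27)s + 32/27
L_1(s) = (s + 5)(s + 2)(s - 4) / [16] = (1/16)s^3 + (3/16)s^2 - (9/8)s - 5/2
L_2(s) = (s + 5)(s + 4)(s - 4) / [-36] = -(1/36)s^3 - (5/36)s^2 + (4/9)s + 20/9
L_3(s) = (s + 5)(s + 4)(s + 2) / [432] = (1/432)s^3 + (11/432)s^2 + (19/216)s + 5/54
P(s) = 0·L_0 + 2·L_1 + (-4)·L_2 + 3·L_3
  0·L_0(s) = 0
  2·L_1(s) = (1/8)s^3 + (3/8)s^2 - (9/4)s - 5
  (-4)·L_2(s) = (1/9)s^3 + (5/9)s^2 - (16/9)s - 80/9
  3·L_3(s) = (1/144)s^3 + (11/144)s^2 + (19/72)s + 5/18
Adding term by term: (35/144)s^3 + (145/144)s^2 - (271/72)s - 245/18

P(s) = (35/144)s^3 + (145/144)s^2 - (271/72)s - 245/18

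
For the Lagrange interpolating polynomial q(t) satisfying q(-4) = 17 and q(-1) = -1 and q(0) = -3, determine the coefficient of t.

-1

Build the Lagrange basis polynomials:
L_0(t) = (t + 1)t / [12] = (1/12)t^2 + (1/12)t
L_1(t) = (t + 4)t / [-3] = -(1/3)t^2 - (4/3)t
L_2(t) = (t + 4)(t + 1) / [4] = (1/4)t^2 + (5/4)t + 1
q(t) = 17·L_0 + (-1)·L_1 + (-3)·L_2
Only the coefficient of t is needed; take it from each L_i and combine:
17·(1/12) + (-1)·(-4/3) + (-3)·(5/4) = -1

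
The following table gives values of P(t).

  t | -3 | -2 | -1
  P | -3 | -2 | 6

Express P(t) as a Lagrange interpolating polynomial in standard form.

Build the Lagrange basis polynomials:
L_0(t) = (t + 2)(t + 1) / [2] = (1/2)t^2 + (3/2)t + 1
L_1(t) = (t + 3)(t + 1) / [-1] = -t^2 - 4t - 3
L_2(t) = (t + 3)(t + 2) / [2] = (1/2)t^2 + (5/2)t + 3
P(t) = (-3)·L_0 + (-2)·L_1 + 6·L_2
  (-3)·L_0(t) = -(3/2)t^2 - (9/2)t - 3
  (-2)·L_1(t) = 2t^2 + 8t + 6
  6·L_2(t) = 3t^2 + 15t + 18
Adding term by term: (7/2)t^2 + (37/2)t + 21

P(t) = (7/2)t^2 + (37/2)t + 21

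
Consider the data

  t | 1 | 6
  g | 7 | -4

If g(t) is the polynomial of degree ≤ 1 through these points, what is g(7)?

-31/5

Evaluate each Lagrange basis at t = 7:
L_0(7) = (1)/[(-5)] = -1/5
L_1(7) = (6)/[(5)] = 6/5
Sum: 7·(-1/5) + (-4)·(6/5) = -31/5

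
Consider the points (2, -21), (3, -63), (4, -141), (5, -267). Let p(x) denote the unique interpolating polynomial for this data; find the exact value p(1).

-3

Using Newton's divided-difference form:
p[2,3] = (-63 - (-21)) / (3 - 2) = -42
p[3,4] = (-141 - (-63)) / (4 - 3) = -78
p[4,5] = (-267 - (-141)) / (5 - 4) = -126
p[2,3,4] = (-78 - (-42)) / (4 - 2) = -18
p[3,4,5] = (-126 - (-78)) / (5 - 3) = -24
p[2,3,4,5] = (-24 - (-18)) / (5 - 2) = -2
p(1) = -21 + (-42)·(-1) + (-18)·(-1)·(-2) + (-2)·(-1)·(-2)·(-3) = -3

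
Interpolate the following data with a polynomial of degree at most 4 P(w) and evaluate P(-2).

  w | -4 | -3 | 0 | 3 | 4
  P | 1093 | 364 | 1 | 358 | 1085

Using Newton's divided-difference form:
P[-4,-3] = (364 - 1093) / (-3 - (-4)) = -729
P[-3,0] = (1 - 364) / (0 - (-3)) = -121
P[0,3] = (358 - 1) / (3 - 0) = 119
P[3,4] = (1085 - 358) / (4 - 3) = 727
P[-4,-3,0] = (-121 - (-729)) / (0 - (-4)) = 152
P[-3,0,3] = (119 - (-121)) / (3 - (-3)) = 40
P[0,3,4] = (727 - 119) / (4 - 0) = 152
P[-4,-3,0,3] = (40 - 152) / (3 - (-4)) = -16
P[-3,0,3,4] = (152 - 40) / (4 - (-3)) = 16
P[-4,-3,0,3,4] = (16 - (-16)) / (4 - (-4)) = 4
P(-2) = 1093 + (-729)·(2) + 152·(2)·(1) + (-16)·(2)·(1)·(-2) + 4·(2)·(1)·(-2)·(-5) = 83

83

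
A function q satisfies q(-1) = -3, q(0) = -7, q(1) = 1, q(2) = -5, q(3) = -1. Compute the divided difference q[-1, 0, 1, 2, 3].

25/12

q[-1,0] = (-7 - (-3)) / (0 - (-1)) = -4
q[0,1] = (1 - (-7)) / (1 - 0) = 8
q[1,2] = (-5 - 1) / (2 - 1) = -6
q[2,3] = (-1 - (-5)) / (3 - 2) = 4
q[-1,0,1] = (8 - (-4)) / (1 - (-1)) = 6
q[0,1,2] = (-6 - 8) / (2 - 0) = -7
q[1,2,3] = (4 - (-6)) / (3 - 1) = 5
q[-1,0,1,2] = (-7 - 6) / (2 - (-1)) = -13/3
q[0,1,2,3] = (5 - (-7)) / (3 - 0) = 4
q[-1,0,1,2,3] = (4 - (-13/3)) / (3 - (-1)) = 25/12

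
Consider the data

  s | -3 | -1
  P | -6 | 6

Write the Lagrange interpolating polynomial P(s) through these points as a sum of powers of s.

P(s) = 6s + 12

L_0(s) = (s + 1) / [-2] = -(1/2)s - 1/2
L_1(s) = (s + 3) / [2] = (1/2)s + 3/2
P(s) = (-6)·L_0 + 6·L_1
  (-6)·L_0(s) = 3s + 3
  6·L_1(s) = 3s + 9
Adding term by term: 6s + 12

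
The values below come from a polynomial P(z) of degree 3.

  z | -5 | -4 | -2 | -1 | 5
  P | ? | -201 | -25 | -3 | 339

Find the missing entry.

-391

The 4 known values determine P uniquely (degree ≤ 3).
Evaluate each Lagrange basis at z = -5:
L_0(-5) = (-3)·(-4)·(-10)/[(-2)·(-3)·(-9)] = 20/9
L_1(-5) = (-1)·(-4)·(-10)/[(2)·(-1)·(-7)] = -20/7
L_2(-5) = (-1)·(-3)·(-10)/[(3)·(1)·(-6)] = 5/3
L_3(-5) = (-1)·(-3)·(-4)/[(9)·(7)·(6)] = -2/63
Sum: (-201)·(20/9) + (-25)·(-20/7) + (-3)·(5/3) + 339·(-2/63) = -391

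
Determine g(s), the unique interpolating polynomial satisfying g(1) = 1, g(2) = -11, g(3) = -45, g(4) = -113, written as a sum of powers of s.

Newton's divided differences:
g[1,2] = (-11 - 1) / (2 - 1) = -12
g[2,3] = (-45 - (-11)) / (3 - 2) = -34
g[3,4] = (-113 - (-45)) / (4 - 3) = -68
g[1,2,3] = (-34 - (-12)) / (3 - 1) = -11
g[2,3,4] = (-68 - (-34)) / (4 - 2) = -17
g[1,2,3,4] = (-17 - (-11)) / (4 - 1) = -2
g(s) = 1 + (-12)·(s - 1) + (-11)·(s - 1)(s - 2) + (-2)·(s - 1)(s - 2)(s - 3)
Expanding: g(s) = -2s^3 + s^2 - s + 3

g(s) = -2s^3 + s^2 - s + 3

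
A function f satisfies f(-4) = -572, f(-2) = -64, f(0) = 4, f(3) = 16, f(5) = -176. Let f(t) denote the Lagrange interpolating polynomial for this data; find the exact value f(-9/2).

-13589/16

L_0(-9/2) = (-5/2)·(-9/2)·(-15/2)·(-19/2)/[(-2)·(-4)·(-7)·(-9)] = 1425/896
L_1(-9/2) = (-1/2)·(-9/2)·(-15/2)·(-19/2)/[(2)·(-2)·(-5)·(-7)] = -513/448
L_2(-9/2) = (-1/2)·(-5/2)·(-15/2)·(-19/2)/[(4)·(2)·(-3)·(-5)] = 95/128
L_3(-9/2) = (-1/2)·(-5/2)·(-9/2)·(-19/2)/[(7)·(5)·(3)·(-2)] = -57/224
L_4(-9/2) = (-1/2)·(-5/2)·(-9/2)·(-15/2)/[(9)·(7)·(5)·(2)] = 15/224
Sum: (-572)·(1425/896) + (-64)·(-513/448) + 4·(95/128) + 16·(-57/224) + (-176)·(15/224) = -13589/16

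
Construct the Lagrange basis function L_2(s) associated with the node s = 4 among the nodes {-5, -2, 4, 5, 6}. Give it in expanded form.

L_2(s) = (s + 5)(s + 2)(s - 5)(s - 6) / [(9)·(6)·(-1)·(-2)]
       = (s^4 - 4s^3 - 37s^2 + 100s + 300) / (108)

L_2(s) = (1/108)s^4 - (1/27)s^3 - (37/108)s^2 + (25/27)s + 25/9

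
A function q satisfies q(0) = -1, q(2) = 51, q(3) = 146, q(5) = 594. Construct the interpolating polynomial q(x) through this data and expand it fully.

q(x) = 4x^3 + 3x^2 + 4x - 1

Build the Lagrange basis polynomials:
L_0(x) = (x - 2)(x - 3)(x - 5) / [-30] = -(1/30)x^3 + (1/3)x^2 - (31/30)x + 1
L_1(x) = x(x - 3)(x - 5) / [6] = (1/6)x^3 - (4/3)x^2 + (5/2)x
L_2(x) = x(x - 2)(x - 5) / [-6] = -(1/6)x^3 + (7/6)x^2 - (5/3)x
L_3(x) = x(x - 2)(x - 3) / [30] = (1/30)x^3 - (1/6)x^2 + (1/5)x
q(x) = (-1)·L_0 + 51·L_1 + 146·L_2 + 594·L_3
  (-1)·L_0(x) = (1/30)x^3 - (1/3)x^2 + (31/30)x - 1
  51·L_1(x) = (17/2)x^3 - 68x^2 + (255/2)x
  146·L_2(x) = -(73/3)x^3 + (511/3)x^2 - (730/3)x
  594·L_3(x) = (99/5)x^3 - 99x^2 + (594/5)x
Adding term by term: 4x^3 + 3x^2 + 4x - 1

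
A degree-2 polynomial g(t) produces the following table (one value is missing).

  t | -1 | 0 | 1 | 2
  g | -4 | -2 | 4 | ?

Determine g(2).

14

The 3 known values determine g uniquely (degree ≤ 2).
L_0(2) = (2)·(1)/[(-1)·(-2)] = 1
L_1(2) = (3)·(1)/[(1)·(-1)] = -3
L_2(2) = (3)·(2)/[(2)·(1)] = 3
Sum: (-4)·(1) + (-2)·(-3) + 4·(3) = 14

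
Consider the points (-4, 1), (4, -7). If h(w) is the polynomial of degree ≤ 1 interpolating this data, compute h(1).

-4

L_0(1) = (-3)/[(-8)] = 3/8
L_1(1) = (5)/[(8)] = 5/8
Sum: 1·(3/8) + (-7)·(5/8) = -4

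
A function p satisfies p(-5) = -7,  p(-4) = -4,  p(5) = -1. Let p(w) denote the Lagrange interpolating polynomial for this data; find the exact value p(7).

-31/5

Evaluate each Lagrange basis at w = 7:
L_0(7) = (11)·(2)/[(-1)·(-10)] = 11/5
L_1(7) = (12)·(2)/[(1)·(-9)] = -8/3
L_2(7) = (12)·(11)/[(10)·(9)] = 22/15
Sum: (-7)·(11/5) + (-4)·(-8/3) + (-1)·(22/15) = -31/5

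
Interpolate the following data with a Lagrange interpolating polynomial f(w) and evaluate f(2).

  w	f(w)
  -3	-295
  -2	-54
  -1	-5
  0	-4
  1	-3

L_0(2) = (4)·(3)·(2)·(1)/[(-1)·(-2)·(-3)·(-4)] = 1
L_1(2) = (5)·(3)·(2)·(1)/[(1)·(-1)·(-2)·(-3)] = -5
L_2(2) = (5)·(4)·(2)·(1)/[(2)·(1)·(-1)·(-2)] = 10
L_3(2) = (5)·(4)·(3)·(1)/[(3)·(2)·(1)·(-1)] = -10
L_4(2) = (5)·(4)·(3)·(2)/[(4)·(3)·(2)·(1)] = 5
Sum: (-295)·(1) + (-54)·(-5) + (-5)·(10) + (-4)·(-10) + (-3)·(5) = -50

-50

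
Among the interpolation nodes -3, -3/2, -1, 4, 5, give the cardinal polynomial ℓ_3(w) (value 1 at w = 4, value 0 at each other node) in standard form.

ℓ_3(w) = -(2/385)w^4 - (1/385)w^3 + (37/385)w^2 + (81/385)w + 9/77

ℓ_3(w) = (w + 3)(w + 3/2)(w + 1)(w - 5) / [(7)·(11/2)·(5)·(-1)]
       = (w^4 + (1/2)w^3 - (37/2)w^2 - (81/2)w - 45/2) / (-385/2)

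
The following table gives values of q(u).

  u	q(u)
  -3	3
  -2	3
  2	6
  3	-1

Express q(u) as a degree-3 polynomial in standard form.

L_0(u) = (u + 2)(u - 2)(u - 3) / [-30] = -(1/30)u^3 + (1/10)u^2 + (2/15)u - 2/5
L_1(u) = (u + 3)(u - 2)(u - 3) / [20] = (1/20)u^3 - (1/10)u^2 - (9/20)u + 9/10
L_2(u) = (u + 3)(u + 2)(u - 3) / [-20] = -(1/20)u^3 - (1/10)u^2 + (9/20)u + 9/10
L_3(u) = (u + 3)(u + 2)(u - 2) / [30] = (1/30)u^3 + (1/10)u^2 - (2/15)u - 2/5
q(u) = 3·L_0 + 3·L_1 + 6·L_2 + (-1)·L_3
  3·L_0(u) = -(1/10)u^3 + (3/10)u^2 + (2/5)u - 6/5
  3·L_1(u) = (3/20)u^3 - (3/10)u^2 - (27/20)u + 27/10
  6·L_2(u) = -(3/10)u^3 - (3/5)u^2 + (27/10)u + 27/5
  (-1)·L_3(u) = -(1/30)u^3 - (1/10)u^2 + (2/15)u + 2/5
Adding term by term: -(17/60)u^3 - (7/10)u^2 + (113/60)u + 73/10

q(u) = -(17/60)u^3 - (7/10)u^2 + (113/60)u + 73/10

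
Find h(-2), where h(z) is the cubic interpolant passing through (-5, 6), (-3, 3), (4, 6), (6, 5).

Evaluate each Lagrange basis at z = -2:
L_0(-2) = (1)·(-6)·(-8)/[(-2)·(-9)·(-11)] = -8/33
L_1(-2) = (3)·(-6)·(-8)/[(2)·(-7)·(-9)] = 8/7
L_2(-2) = (3)·(1)·(-8)/[(9)·(7)·(-2)] = 4/21
L_3(-2) = (3)·(1)·(-6)/[(11)·(9)·(2)] = -1/11
Sum: 6·(-8/33) + 3·(8/7) + 6·(4/21) + 5·(-1/11) = 205/77

205/77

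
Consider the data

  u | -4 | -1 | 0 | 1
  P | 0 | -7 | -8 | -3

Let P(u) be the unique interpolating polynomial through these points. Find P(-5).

Evaluate each Lagrange basis at u = -5:
L_0(-5) = (-4)·(-5)·(-6)/[(-3)·(-4)·(-5)] = 2
L_1(-5) = (-1)·(-5)·(-6)/[(3)·(-1)·(-2)] = -5
L_2(-5) = (-1)·(-4)·(-6)/[(4)·(1)·(-1)] = 6
L_3(-5) = (-1)·(-4)·(-5)/[(5)·(2)·(1)] = -2
Sum: 0 + (-7)·(-5) + (-8)·(6) + (-3)·(-2) = -7

-7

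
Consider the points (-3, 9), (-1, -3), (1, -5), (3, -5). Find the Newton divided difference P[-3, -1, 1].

P[-3,-1] = (-3 - 9) / (-1 - (-3)) = -6
P[-1,1] = (-5 - (-3)) / (1 - (-1)) = -1
P[-3,-1,1] = (-1 - (-6)) / (1 - (-3)) = 5/4

5/4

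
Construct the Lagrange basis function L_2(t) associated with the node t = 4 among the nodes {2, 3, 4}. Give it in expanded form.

L_2(t) = (1/2)t^2 - (5/2)t + 3

L_2(t) = (t - 2)(t - 3) / [(2)·(1)]
       = (t^2 - 5t + 6) / (2)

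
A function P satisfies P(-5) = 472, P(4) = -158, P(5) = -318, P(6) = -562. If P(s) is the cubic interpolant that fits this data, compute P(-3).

Evaluate each Lagrange basis at s = -3:
L_0(-3) = (-7)·(-8)·(-9)/[(-9)·(-10)·(-11)] = 28/55
L_1(-3) = (2)·(-8)·(-9)/[(9)·(-1)·(-2)] = 8
L_2(-3) = (2)·(-7)·(-9)/[(10)·(1)·(-1)] = -63/5
L_3(-3) = (2)·(-7)·(-8)/[(11)·(2)·(1)] = 56/11
Sum: 472·(28/55) + (-158)·(8) + (-318)·(-63/5) + (-562)·(56/11) = 122

122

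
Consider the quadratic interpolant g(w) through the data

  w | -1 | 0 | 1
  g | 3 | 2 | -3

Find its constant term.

2

Build the Lagrange basis polynomials:
L_0(w) = w(w - 1) / [2] = (1/2)w^2 - (1/2)w
L_1(w) = (w + 1)(w - 1) / [-1] = -w^2 + 1
L_2(w) = (w + 1)w / [2] = (1/2)w^2 + (1/2)w
g(w) = 3·L_0 + 2·L_1 + (-3)·L_2
Only the constant term is needed; take it from each L_i and combine:
3·(0) + 2·(1) + (-3)·(0) = 2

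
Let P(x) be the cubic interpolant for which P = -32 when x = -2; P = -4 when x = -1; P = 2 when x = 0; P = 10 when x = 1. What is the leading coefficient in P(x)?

Build the Lagrange basis polynomials:
L_0(x) = (x + 1)x(x - 1) / [-6] = -(1/6)x^3 + (1/6)x
L_1(x) = (x + 2)x(x - 1) / [2] = (1/2)x^3 + (1/2)x^2 - x
L_2(x) = (x + 2)(x + 1)(x - 1) / [-2] = -(1/2)x^3 - x^2 + (1/2)x + 1
L_3(x) = (x + 2)(x + 1)x / [6] = (1/6)x^3 + (1/2)x^2 + (1/3)x
P(x) = (-32)·L_0 + (-4)·L_1 + 2·L_2 + 10·L_3
Only the coefficient of x^3 is needed; take it from each L_i and combine:
(-32)·(-1/6) + (-4)·(1/2) + 2·(-1/2) + 10·(1/6) = 4

4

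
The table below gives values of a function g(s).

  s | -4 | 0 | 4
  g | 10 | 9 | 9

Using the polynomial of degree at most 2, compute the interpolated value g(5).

293/32

Evaluate each Lagrange basis at s = 5:
L_0(5) = (5)·(1)/[(-4)·(-8)] = 5/32
L_1(5) = (9)·(1)/[(4)·(-4)] = -9/16
L_2(5) = (9)·(5)/[(8)·(4)] = 45/32
Sum: 10·(5/32) + 9·(-9/16) + 9·(45/32) = 293/32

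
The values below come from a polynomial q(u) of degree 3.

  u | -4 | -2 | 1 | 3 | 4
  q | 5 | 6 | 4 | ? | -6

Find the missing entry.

-109/72

The 4 known values determine q uniquely (degree ≤ 3).
Evaluate each Lagrange basis at u = 3:
L_0(3) = (5)·(2)·(-1)/[(-2)·(-5)·(-8)] = 1/8
L_1(3) = (7)·(2)·(-1)/[(2)·(-3)·(-6)] = -7/18
L_2(3) = (7)·(5)·(-1)/[(5)·(3)·(-3)] = 7/9
L_3(3) = (7)·(5)·(2)/[(8)·(6)·(3)] = 35/72
Sum: 5·(1/8) + 6·(-7/18) + 4·(7/9) + (-6)·(35/72) = -109/72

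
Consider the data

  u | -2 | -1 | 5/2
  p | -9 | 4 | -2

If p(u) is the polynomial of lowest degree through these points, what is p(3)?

-592/63

Evaluate each Lagrange basis at u = 3:
L_0(3) = (4)·(1/2)/[(-1)·(-9/2)] = 4/9
L_1(3) = (5)·(1/2)/[(1)·(-7/2)] = -5/7
L_2(3) = (5)·(4)/[(9/2)·(7/2)] = 80/63
Sum: (-9)·(4/9) + 4·(-5/7) + (-2)·(80/63) = -592/63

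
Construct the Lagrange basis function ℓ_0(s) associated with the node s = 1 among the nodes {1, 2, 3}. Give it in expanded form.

ℓ_0(s) = (1/2)s^2 - (5/2)s + 3

ℓ_0(s) = (s - 2)(s - 3) / [(-1)·(-2)]
       = (s^2 - 5s + 6) / (2)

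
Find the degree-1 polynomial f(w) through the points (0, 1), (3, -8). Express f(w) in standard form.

L_0(w) = (w - 3) / [-3] = -(1/3)w + 1
L_1(w) = w / [3] = (1/3)w
f(w) = 1·L_0 + (-8)·L_1
  1·L_0(w) = -(1/3)w + 1
  (-8)·L_1(w) = -(8/3)w
Adding term by term: -3w + 1

f(w) = -3w + 1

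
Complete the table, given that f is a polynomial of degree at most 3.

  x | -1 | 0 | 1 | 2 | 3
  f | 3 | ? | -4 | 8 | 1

The 4 known values determine f uniquely (degree ≤ 3).
Evaluate each Lagrange basis at x = 0:
L_0(0) = (-1)·(-2)·(-3)/[(-2)·(-3)·(-4)] = 1/4
L_1(0) = (1)·(-2)·(-3)/[(2)·(-1)·(-2)] = 3/2
L_2(0) = (1)·(-1)·(-3)/[(3)·(1)·(-1)] = -1
L_3(0) = (1)·(-1)·(-2)/[(4)·(2)·(1)] = 1/4
Sum: 3·(1/4) + (-4)·(3/2) + 8·(-1) + 1·(1/4) = -13

-13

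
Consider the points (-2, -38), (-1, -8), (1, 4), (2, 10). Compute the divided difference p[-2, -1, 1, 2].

p[-2,-1] = (-8 - (-38)) / (-1 - (-2)) = 30
p[-1,1] = (4 - (-8)) / (1 - (-1)) = 6
p[1,2] = (10 - 4) / (2 - 1) = 6
p[-2,-1,1] = (6 - 30) / (1 - (-2)) = -8
p[-1,1,2] = (6 - 6) / (2 - (-1)) = 0
p[-2,-1,1,2] = (0 - (-8)) / (2 - (-2)) = 2

2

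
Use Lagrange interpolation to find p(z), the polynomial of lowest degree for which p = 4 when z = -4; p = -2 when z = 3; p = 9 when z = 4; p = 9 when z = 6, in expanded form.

p(z) = -(173/336)z^3 + (339/112)z^2 + (1489/168)z - 587/14

L_0(z) = (z - 3)(z - 4)(z - 6) / [-560] = -(1/560)z^3 + (13/560)z^2 - (27/280)z + 9/70
L_1(z) = (z + 4)(z - 4)(z - 6) / [21] = (1/21)z^3 - (2/7)z^2 - (16/21)z + 32/7
L_2(z) = (z + 4)(z - 3)(z - 6) / [-16] = -(1/16)z^3 + (5/16)z^2 + (9/8)z - 9/2
L_3(z) = (z + 4)(z - 3)(z - 4) / [60] = (1/60)z^3 - (1/20)z^2 - (4/15)z + 4/5
p(z) = 4·L_0 + (-2)·L_1 + 9·L_2 + 9·L_3
  4·L_0(z) = -(1/140)z^3 + (13/140)z^2 - (27/70)z + 18/35
  (-2)·L_1(z) = -(2/21)z^3 + (4/7)z^2 + (32/21)z - 64/7
  9·L_2(z) = -(9/16)z^3 + (45/16)z^2 + (81/8)z - 81/2
  9·L_3(z) = (3/20)z^3 - (9/20)z^2 - (12/5)z + 36/5
Adding term by term: -(173/336)z^3 + (339/112)z^2 + (1489/168)z - 587/14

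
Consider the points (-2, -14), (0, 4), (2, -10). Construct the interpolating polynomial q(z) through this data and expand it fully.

Build the Lagrange basis polynomials:
L_0(z) = z(z - 2) / [8] = (1/8)z^2 - (1/4)z
L_1(z) = (z + 2)(z - 2) / [-4] = -(1/4)z^2 + 1
L_2(z) = (z + 2)z / [8] = (1/8)z^2 + (1/4)z
q(z) = (-14)·L_0 + 4·L_1 + (-10)·L_2
  (-14)·L_0(z) = -(7/4)z^2 + (7/2)z
  4·L_1(z) = -z^2 + 4
  (-10)·L_2(z) = -(5/4)z^2 - (5/2)z
Adding term by term: -4z^2 + z + 4

q(z) = -4z^2 + z + 4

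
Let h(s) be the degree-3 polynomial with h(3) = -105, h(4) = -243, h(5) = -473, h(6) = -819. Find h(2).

-35

Using Newton's divided-difference form:
h[3,4] = (-243 - (-105)) / (4 - 3) = -138
h[4,5] = (-473 - (-243)) / (5 - 4) = -230
h[5,6] = (-819 - (-473)) / (6 - 5) = -346
h[3,4,5] = (-230 - (-138)) / (5 - 3) = -46
h[4,5,6] = (-346 - (-230)) / (6 - 4) = -58
h[3,4,5,6] = (-58 - (-46)) / (6 - 3) = -4
h(2) = -105 + (-138)·(-1) + (-46)·(-1)·(-2) + (-4)·(-1)·(-2)·(-3) = -35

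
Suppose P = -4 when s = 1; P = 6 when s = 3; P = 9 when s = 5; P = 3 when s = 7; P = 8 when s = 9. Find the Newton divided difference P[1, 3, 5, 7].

P[1,3] = (6 - (-4)) / (3 - 1) = 5
P[3,5] = (9 - 6) / (5 - 3) = 3/2
P[5,7] = (3 - 9) / (7 - 5) = -3
P[1,3,5] = (3/2 - 5) / (5 - 1) = -7/8
P[3,5,7] = (-3 - 3/2) / (7 - 3) = -9/8
P[1,3,5,7] = (-9/8 - (-7/8)) / (7 - 1) = -1/24

-1/24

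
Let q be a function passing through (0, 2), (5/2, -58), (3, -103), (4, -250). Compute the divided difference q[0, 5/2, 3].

q[0,5/2] = (-58 - 2) / (5/2 - 0) = -24
q[5/2,3] = (-103 - (-58)) / (3 - 5/2) = -90
q[0,5/2,3] = (-90 - (-24)) / (3 - 0) = -22

-22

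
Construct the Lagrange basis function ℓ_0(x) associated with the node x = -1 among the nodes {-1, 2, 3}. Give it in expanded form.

ℓ_0(x) = (x - 2)(x - 3) / [(-3)·(-4)]
       = (x^2 - 5x + 6) / (12)

ℓ_0(x) = (1/12)x^2 - (5/12)x + 1/2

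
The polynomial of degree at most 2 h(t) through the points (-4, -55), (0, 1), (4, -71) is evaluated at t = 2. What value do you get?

-19

Using Newton's divided-difference form:
h[-4,0] = (1 - (-55)) / (0 - (-4)) = 14
h[0,4] = (-71 - 1) / (4 - 0) = -18
h[-4,0,4] = (-18 - 14) / (4 - (-4)) = -4
h(2) = -55 + 14·(6) + (-4)·(6)·(2) = -19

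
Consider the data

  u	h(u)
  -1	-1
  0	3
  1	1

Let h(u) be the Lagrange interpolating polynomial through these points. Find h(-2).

L_0(-2) = (-2)·(-3)/[(-1)·(-2)] = 3
L_1(-2) = (-1)·(-3)/[(1)·(-1)] = -3
L_2(-2) = (-1)·(-2)/[(2)·(1)] = 1
Sum: (-1)·(3) + 3·(-3) + 1·(1) = -11

-11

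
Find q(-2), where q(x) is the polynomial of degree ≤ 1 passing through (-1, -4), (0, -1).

-7

L_0(-2) = (-2)/[(-1)] = 2
L_1(-2) = (-1)/[(1)] = -1
Sum: (-4)·(2) + (-1)·(-1) = -7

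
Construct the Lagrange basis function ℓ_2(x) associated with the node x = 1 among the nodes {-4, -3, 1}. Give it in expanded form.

ℓ_2(x) = (x + 4)(x + 3) / [(5)·(4)]
       = (x^2 + 7x + 12) / (20)

ℓ_2(x) = (1/20)x^2 + (7/20)x + 3/5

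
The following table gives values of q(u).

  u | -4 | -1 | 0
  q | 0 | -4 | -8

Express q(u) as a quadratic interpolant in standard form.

L_0(u) = (u + 1)u / [12] = (1/12)u^2 + (1/12)u
L_1(u) = (u + 4)u / [-3] = -(1/3)u^2 - (4/3)u
L_2(u) = (u + 4)(u + 1) / [4] = (1/4)u^2 + (5/4)u + 1
q(u) = 0·L_0 + (-4)·L_1 + (-8)·L_2
  0·L_0(u) = 0
  (-4)·L_1(u) = (4/3)u^2 + (16/3)u
  (-8)·L_2(u) = -2u^2 - 10u - 8
Adding term by term: -(2/3)u^2 - (14/3)u - 8

q(u) = -(2/3)u^2 - (14/3)u - 8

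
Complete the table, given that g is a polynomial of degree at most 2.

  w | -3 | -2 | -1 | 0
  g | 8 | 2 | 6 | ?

20

The 3 known values determine g uniquely (degree ≤ 2).
Evaluate each Lagrange basis at w = 0:
L_0(0) = (2)·(1)/[(-1)·(-2)] = 1
L_1(0) = (3)·(1)/[(1)·(-1)] = -3
L_2(0) = (3)·(2)/[(2)·(1)] = 3
Sum: 8·(1) + 2·(-3) + 6·(3) = 20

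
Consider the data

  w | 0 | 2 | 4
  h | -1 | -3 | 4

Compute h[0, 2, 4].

9/8

h[0,2] = (-3 - (-1)) / (2 - 0) = -1
h[2,4] = (4 - (-3)) / (4 - 2) = 7/2
h[0,2,4] = (7/2 - (-1)) / (4 - 0) = 9/8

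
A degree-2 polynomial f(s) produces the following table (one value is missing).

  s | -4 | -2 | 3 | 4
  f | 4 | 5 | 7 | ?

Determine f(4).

256/35

The 3 known values determine f uniquely (degree ≤ 2).
L_0(4) = (6)·(1)/[(-2)·(-7)] = 3/7
L_1(4) = (8)·(1)/[(2)·(-5)] = -4/5
L_2(4) = (8)·(6)/[(7)·(5)] = 48/35
Sum: 4·(3/7) + 5·(-4/5) + 7·(48/35) = 256/35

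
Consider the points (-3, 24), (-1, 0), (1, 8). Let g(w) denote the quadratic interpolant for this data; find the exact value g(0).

0

Evaluate each Lagrange basis at w = 0:
L_0(0) = (1)·(-1)/[(-2)·(-4)] = -1/8
L_1(0) = (3)·(-1)/[(2)·(-2)] = 3/4
L_2(0) = (3)·(1)/[(4)·(2)] = 3/8
Sum: 24·(-1/8) + 0 + 8·(3/8) = 0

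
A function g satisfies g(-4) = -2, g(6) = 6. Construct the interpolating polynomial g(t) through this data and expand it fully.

g(t) = (4/5)t + 6/5

L_0(t) = (t - 6) / [-10] = -(1/10)t + 3/5
L_1(t) = (t + 4) / [10] = (1/10)t + 2/5
g(t) = (-2)·L_0 + 6·L_1
  (-2)·L_0(t) = (1/5)t - 6/5
  6·L_1(t) = (3/5)t + 12/5
Adding term by term: (4/5)t + 6/5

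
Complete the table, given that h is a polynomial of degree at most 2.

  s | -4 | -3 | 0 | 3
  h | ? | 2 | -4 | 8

8

The 3 known values determine h uniquely (degree ≤ 2).
Evaluate each Lagrange basis at s = -4:
L_0(-4) = (-4)·(-7)/[(-3)·(-6)] = 14/9
L_1(-4) = (-1)·(-7)/[(3)·(-3)] = -7/9
L_2(-4) = (-1)·(-4)/[(6)·(3)] = 2/9
Sum: 2·(14/9) + (-4)·(-7/9) + 8·(2/9) = 8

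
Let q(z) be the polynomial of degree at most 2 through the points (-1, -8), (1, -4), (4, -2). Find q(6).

L_0(6) = (5)·(2)/[(-2)·(-5)] = 1
L_1(6) = (7)·(2)/[(2)·(-3)] = -7/3
L_2(6) = (7)·(5)/[(5)·(3)] = 7/3
Sum: (-8)·(1) + (-4)·(-7/3) + (-2)·(7/3) = -10/3

-10/3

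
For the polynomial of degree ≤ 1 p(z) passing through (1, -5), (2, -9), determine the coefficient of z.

The leading coefficient equals the top divided difference p[1,2].
p[1,2] = (-9 - (-5)) / (2 - 1) = -4

-4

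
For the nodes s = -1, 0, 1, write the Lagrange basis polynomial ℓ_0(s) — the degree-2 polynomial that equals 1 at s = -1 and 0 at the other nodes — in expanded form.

ℓ_0(s) = s(s - 1) / [(-1)·(-2)]
       = (s^2 - s) / (2)

ℓ_0(s) = (1/2)s^2 - (1/2)s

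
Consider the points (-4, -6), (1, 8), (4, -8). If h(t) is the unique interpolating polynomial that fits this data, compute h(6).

Evaluate each Lagrange basis at t = 6:
L_0(6) = (5)·(2)/[(-5)·(-8)] = 1/4
L_1(6) = (10)·(2)/[(5)·(-3)] = -4/3
L_2(6) = (10)·(5)/[(8)·(3)] = 25/12
Sum: (-6)·(1/4) + 8·(-4/3) + (-8)·(25/12) = -173/6

-173/6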